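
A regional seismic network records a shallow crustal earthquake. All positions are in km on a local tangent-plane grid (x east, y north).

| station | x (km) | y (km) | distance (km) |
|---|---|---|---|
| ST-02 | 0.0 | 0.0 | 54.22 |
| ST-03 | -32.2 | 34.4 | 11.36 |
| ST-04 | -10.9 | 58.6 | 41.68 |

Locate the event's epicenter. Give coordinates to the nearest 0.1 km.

x ≈ -43.4 km, y ≈ 32.5 km

Circle about each station: x² + y² = 54.22²; (x + 32.2)² + (y − 34.4)² = 11.36²; (x + 10.9)² + (y − 58.6)² = 41.68².
Subtracting the ST-02 equation from the ST-03 and ST-04 equations removes the quadratic terms:
-64.4 x + 68.8 y = 5030.96
-21.8 x + 117.2 y = 4755.36
Solving the 2×2 system: x ≈ -43.4, y ≈ 32.5 km.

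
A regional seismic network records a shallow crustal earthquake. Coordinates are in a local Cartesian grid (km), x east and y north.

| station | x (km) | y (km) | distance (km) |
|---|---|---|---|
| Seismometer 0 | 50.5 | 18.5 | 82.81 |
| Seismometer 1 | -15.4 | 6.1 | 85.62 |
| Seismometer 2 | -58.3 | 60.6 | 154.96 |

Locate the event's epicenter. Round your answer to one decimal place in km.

Circle about each station: (x − 50.5)² + (y − 18.5)² = 82.81²; (x + 15.4)² + (y − 6.1)² = 85.62²; (x + 58.3)² + (y − 60.6)² = 154.96².
Subtracting pairs of circle equations eliminates x²+y² and gives linear equations (the radical axes):
-131.8 x − 24.8 y = -3091.42
-217.6 x + 84.2 y = -12976.36
Solving the 2×2 system: x ≈ 35.3, y ≈ -62.9 km.

35.3 km east, -62.9 km north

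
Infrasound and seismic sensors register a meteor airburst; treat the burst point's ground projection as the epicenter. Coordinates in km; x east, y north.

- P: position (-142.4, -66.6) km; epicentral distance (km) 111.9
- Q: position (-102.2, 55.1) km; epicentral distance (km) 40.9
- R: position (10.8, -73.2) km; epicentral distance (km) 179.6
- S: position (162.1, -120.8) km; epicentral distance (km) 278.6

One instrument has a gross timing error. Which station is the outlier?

Solve using three stations at a time. Using P, Q, S (subtract circle equations pairwise → linear system) gives (x, y) ≈ (-76.2, 23.6).
Distances from that point to each station vs reported:
  P: calculated 111.9 vs reported 111.9 → residual 0.0 km
  Q: calculated 40.9 vs reported 40.9 → residual 0.0 km
  R: calculated 130.1 vs reported 179.6 → residual 49.5 km
  S: calculated 278.6 vs reported 278.6 → residual 0.0 km
P, Q, S are mutually consistent (residuals ≈ 0); R is off by 49.5 km.

R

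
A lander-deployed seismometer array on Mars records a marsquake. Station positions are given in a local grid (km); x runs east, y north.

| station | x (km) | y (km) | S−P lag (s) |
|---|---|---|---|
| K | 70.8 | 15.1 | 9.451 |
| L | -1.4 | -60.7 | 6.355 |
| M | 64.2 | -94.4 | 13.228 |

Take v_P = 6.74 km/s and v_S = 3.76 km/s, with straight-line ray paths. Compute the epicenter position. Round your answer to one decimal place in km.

Distance from S−P lag: d = Δt · v_P v_S / (v_P − v_S) = Δt · (6.74·3.76)/(6.74−3.76) ≈ 8.5042·Δt.
So d_K = 80.37, d_L = 54.04, d_M = 112.49 km.
Circle about each station: (x − 70.8)² + (y − 15.1)² = 80.37²; (x + 1.4)² + (y + 60.7)² = 54.04²; (x − 64.2)² + (y + 94.4)² = 112.49².
Subtracting the K equation from the L and M equations removes the quadratic terms:
-144.4 x − 151.6 y = 1984.82
-13.2 x − 219.0 y = 1597.69
Solving the 2×2 system: x ≈ -6.5, y ≈ -6.9 km.

-6.5 km east, -6.9 km north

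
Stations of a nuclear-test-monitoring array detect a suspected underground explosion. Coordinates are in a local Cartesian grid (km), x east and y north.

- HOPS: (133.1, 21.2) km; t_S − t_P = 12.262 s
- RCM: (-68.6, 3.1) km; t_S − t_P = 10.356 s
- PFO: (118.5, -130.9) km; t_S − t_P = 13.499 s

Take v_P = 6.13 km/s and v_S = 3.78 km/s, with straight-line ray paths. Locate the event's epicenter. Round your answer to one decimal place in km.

x ≈ 26.1 km, y ≈ -35.1 km

Distance from S−P lag: d = Δt · v_P v_S / (v_P − v_S) = Δt · (6.13·3.78)/(6.13−3.78) ≈ 9.8602·Δt.
So d_HOPS = 120.91, d_RCM = 102.11, d_PFO = 133.10 km.
Circle about each station: (x − 133.1)² + (y − 21.2)² = 120.91²; (x + 68.6)² + (y − 3.1)² = 102.11²; (x − 118.5)² + (y + 130.9)² = 133.10².
Subtracting pairs of circle equations eliminates x²+y² and gives linear equations (the radical axes):
-403.4 x − 36.2 y = -9256.70
-29.2 x − 304.2 y = 9915.63
Solving the 2×2 system: x ≈ 26.1, y ≈ -35.1 km.
Check against HOPS (with the unrounded x, y): √((x − 133.1)²+(y − 21.2)²) = 120.91 ≈ 120.91 km. ✓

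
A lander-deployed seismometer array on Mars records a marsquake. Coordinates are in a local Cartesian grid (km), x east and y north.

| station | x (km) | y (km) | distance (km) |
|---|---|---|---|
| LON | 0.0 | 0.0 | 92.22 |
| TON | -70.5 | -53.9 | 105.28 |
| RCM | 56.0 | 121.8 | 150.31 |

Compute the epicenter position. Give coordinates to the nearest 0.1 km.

-76.7 km east, 51.2 km north

Circle about each station: x² + y² = 92.22²; (x + 70.5)² + (y + 53.9)² = 105.28²; (x − 56.0)² + (y − 121.8)² = 150.31².
Subtracting the LON equation from the TON and RCM equations removes the quadratic terms:
-141.0 x − 107.8 y = 5296.11
112.0 x + 243.6 y = 3882.67
Solving the 2×2 system: x ≈ -76.7, y ≈ 51.2 km.
Check against LON (with the unrounded x, y): √(x²+y²) = 92.23 ≈ 92.22 km. ✓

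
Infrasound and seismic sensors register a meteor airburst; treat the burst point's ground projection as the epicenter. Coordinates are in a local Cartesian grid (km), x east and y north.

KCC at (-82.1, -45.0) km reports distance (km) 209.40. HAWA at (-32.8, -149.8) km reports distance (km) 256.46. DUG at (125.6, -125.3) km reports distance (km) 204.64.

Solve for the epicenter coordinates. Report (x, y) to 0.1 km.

Circle about each station: (x + 82.1)² + (y + 45.0)² = 209.40²; (x + 32.8)² + (y + 149.8)² = 256.46²; (x − 125.6)² + (y + 125.3)² = 204.64².
Subtracting pairs of circle equations eliminates x²+y² and gives linear equations (the radical axes):
98.6 x − 209.6 y = -7172.90
415.4 x − 160.6 y = 24680.87
Solving the 2×2 system: x ≈ 88.8, y ≈ 76.0 km.
Check against KCC (with the unrounded x, y): √((x + 82.1)²+(y + 45.0)²) = 209.39 ≈ 209.40 km. ✓

x ≈ 88.8 km, y ≈ 76.0 km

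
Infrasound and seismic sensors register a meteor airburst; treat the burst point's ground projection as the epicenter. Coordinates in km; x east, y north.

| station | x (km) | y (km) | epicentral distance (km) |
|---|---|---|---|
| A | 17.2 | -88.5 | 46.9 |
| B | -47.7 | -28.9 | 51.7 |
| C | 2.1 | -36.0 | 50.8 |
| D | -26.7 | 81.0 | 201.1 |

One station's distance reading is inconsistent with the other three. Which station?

Solve using three stations at a time. Using A, B, C (subtract circle equations pairwise → linear system) gives (x, y) ≈ (-28.2, -76.8).
Distances from that point to each station vs reported:
  A: calculated 46.9 vs reported 46.9 → residual 0.0 km
  B: calculated 51.7 vs reported 51.7 → residual 0.0 km
  C: calculated 50.8 vs reported 50.8 → residual 0.0 km
  D: calculated 157.8 vs reported 201.1 → residual 43.3 km
A, B, C are mutually consistent (residuals ≈ 0); D is off by 43.3 km.

D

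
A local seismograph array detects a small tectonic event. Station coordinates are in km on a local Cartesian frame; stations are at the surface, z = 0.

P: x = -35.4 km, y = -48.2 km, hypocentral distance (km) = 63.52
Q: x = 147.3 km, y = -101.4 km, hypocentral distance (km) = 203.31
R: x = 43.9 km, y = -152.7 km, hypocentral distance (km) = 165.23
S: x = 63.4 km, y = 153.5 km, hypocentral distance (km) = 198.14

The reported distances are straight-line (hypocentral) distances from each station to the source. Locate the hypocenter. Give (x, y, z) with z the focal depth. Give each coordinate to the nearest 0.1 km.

(-28.4, -13.9, 53.0)

Each station gives a sphere (x−x_i)² + (y−y_i)² + z² = d_i² (stations at z=0).
Subtracting the P sphere from Q and R: z² cancels, leaving linear equations in x and y:
365.4 x − 106.4 y = -8897.32
158.6 x − 209.0 y = -1598.06
Solving: x ≈ -28.398, y ≈ -13.904 km (keep extra digits for the depth step; rounded: -28.4, -13.9).
Then from the P sphere: z² = 63.52² − (x + 35.4)² − (y + 48.2)² with x = -28.398, y = -13.904, so z ≈ 53.005 ≈ 53.0 km.
Check against S (with the unrounded solution): distance 198.14 ≈ 198.14 km. ✓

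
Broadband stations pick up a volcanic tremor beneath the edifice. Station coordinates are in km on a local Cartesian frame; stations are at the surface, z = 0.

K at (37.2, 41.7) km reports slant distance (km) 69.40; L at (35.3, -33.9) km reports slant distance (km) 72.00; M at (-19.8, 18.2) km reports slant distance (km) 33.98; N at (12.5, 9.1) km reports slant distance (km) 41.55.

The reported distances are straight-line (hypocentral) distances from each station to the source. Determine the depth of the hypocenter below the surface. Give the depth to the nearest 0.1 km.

Each station gives a sphere (x−x_i)² + (y−y_i)² + z² = d_i² (stations at z=0).
Subtracting the K sphere from L and M: z² cancels, leaving linear equations in x and y:
-3.8 x − 151.2 y = -1095.07
-114.0 x − 47.0 y = 1262.27
Solving: x ≈ -14.206, y ≈ 7.600 km (keep extra digits for the depth step; rounded: -14.2, 7.6).
Then from the K sphere: z² = 69.40² − (x − 37.2)² − (y − 41.7)² with x = -14.206, y = 7.600, so z ≈ 31.796 ≈ 31.8 km.

31.8 km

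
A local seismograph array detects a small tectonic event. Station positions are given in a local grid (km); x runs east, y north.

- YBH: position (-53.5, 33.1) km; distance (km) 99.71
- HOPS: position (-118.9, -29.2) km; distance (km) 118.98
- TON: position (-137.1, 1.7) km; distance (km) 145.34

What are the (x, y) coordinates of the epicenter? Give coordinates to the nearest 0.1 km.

Circle about each station: (x + 53.5)² + (y − 33.1)² = 99.71²; (x + 118.9)² + (y + 29.2)² = 118.98²; (x + 137.1)² + (y − 1.7)² = 145.34².
Subtracting the YBH equation from the HOPS and TON equations removes the quadratic terms:
-130.8 x − 124.6 y = 6817.83
-167.2 x − 62.8 y = 3659.81
Solving the 2×2 system: x ≈ -2.2, y ≈ -52.4 km.

(-2.2, -52.4)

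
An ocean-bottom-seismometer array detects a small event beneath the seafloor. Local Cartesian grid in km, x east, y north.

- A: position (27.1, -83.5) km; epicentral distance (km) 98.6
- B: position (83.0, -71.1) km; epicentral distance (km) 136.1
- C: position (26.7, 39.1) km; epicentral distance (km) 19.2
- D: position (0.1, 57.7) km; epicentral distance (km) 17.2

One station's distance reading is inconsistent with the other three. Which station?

Solve using three stations at a time. Using B, C, D (subtract circle equations pairwise → linear system) gives (x, y) ≈ (7.8, 42.3).
Distances from that point to each station vs reported:
  A: calculated 127.3 vs reported 98.6 → residual 28.7 km
  B: calculated 136.1 vs reported 136.1 → residual 0.0 km
  C: calculated 19.2 vs reported 19.2 → residual 0.0 km
  D: calculated 17.2 vs reported 17.2 → residual 0.0 km
B, C, D are mutually consistent (residuals ≈ 0); A is off by 28.7 km.

A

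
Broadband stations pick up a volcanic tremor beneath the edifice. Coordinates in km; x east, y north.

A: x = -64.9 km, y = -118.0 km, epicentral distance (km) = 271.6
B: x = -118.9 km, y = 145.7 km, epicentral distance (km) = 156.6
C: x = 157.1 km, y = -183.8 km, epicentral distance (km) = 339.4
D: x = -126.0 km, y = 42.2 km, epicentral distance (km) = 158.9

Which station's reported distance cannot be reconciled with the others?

D

Solve using three stations at a time. Using A, B, C (subtract circle equations pairwise → linear system) gives (x, y) ≈ (37.1, 133.6).
Distances from that point to each station vs reported:
  A: calculated 271.5 vs reported 271.6 → residual 0.1 km
  B: calculated 156.5 vs reported 156.6 → residual 0.1 km
  C: calculated 339.4 vs reported 339.4 → residual 0.0 km
  D: calculated 187.0 vs reported 158.9 → residual 28.1 km
A, B, C are mutually consistent (residuals ≈ 0); D is off by 28.1 km.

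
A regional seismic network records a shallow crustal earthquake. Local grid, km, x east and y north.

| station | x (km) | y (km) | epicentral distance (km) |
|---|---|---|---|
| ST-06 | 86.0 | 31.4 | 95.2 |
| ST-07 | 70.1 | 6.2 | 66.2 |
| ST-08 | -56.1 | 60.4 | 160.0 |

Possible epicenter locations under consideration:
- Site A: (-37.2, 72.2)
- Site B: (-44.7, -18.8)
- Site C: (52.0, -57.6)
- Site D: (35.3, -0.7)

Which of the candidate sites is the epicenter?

For each candidate, compare |candidate − station| to the reported distance:
Site A: residuals ST-06 34.6, ST-07 59.8, ST-08 137.7 → max 137.7 km
Site B: residuals ST-06 44.8, ST-07 51.3, ST-08 80.0 → max 80.0 km
Site C: residuals ST-06 0.1, ST-07 0.1, ST-08 0.0 → max 0.1 km
Site D: residuals ST-06 35.2, ST-07 30.7, ST-08 50.1 → max 50.1 km
Only Site C has all residuals ≈ 0.

Site C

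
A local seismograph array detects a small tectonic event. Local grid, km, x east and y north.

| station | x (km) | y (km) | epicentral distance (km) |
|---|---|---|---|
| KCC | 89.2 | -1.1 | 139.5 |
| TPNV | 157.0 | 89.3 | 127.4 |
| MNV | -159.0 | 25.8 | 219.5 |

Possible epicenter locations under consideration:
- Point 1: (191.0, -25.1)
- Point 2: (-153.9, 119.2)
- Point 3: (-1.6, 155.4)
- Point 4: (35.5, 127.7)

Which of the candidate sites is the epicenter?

Point 4

For each candidate, compare |candidate − station| to the reported distance:
Point 1: residuals KCC 34.9, TPNV 8.1, MNV 134.2 → max 134.2 km
Point 2: residuals KCC 131.7, TPNV 184.9, MNV 126.0 → max 184.9 km
Point 3: residuals KCC 41.4, TPNV 44.4, MNV 15.6 → max 44.4 km
Point 4: residuals KCC 0.0, TPNV 0.0, MNV 0.1 → max 0.1 km
Only Point 4 has all residuals ≈ 0.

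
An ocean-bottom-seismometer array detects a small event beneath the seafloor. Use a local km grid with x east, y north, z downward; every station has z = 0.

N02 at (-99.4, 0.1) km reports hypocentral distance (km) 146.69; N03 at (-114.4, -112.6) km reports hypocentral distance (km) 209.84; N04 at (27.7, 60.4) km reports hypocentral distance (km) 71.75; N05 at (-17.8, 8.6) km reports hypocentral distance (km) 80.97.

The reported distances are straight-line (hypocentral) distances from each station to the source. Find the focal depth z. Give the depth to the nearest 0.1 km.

Each station gives a sphere (x−x_i)² + (y−y_i)² + z² = d_i² (stations at z=0).
Subtracting the N02 sphere from N03 and N04: z² cancels, leaving linear equations in x and y:
-30.0 x − 225.4 y = -6629.12
254.2 x + 120.6 y = 10904.97
Solving: x ≈ 30.897, y ≈ 25.298 km (keep extra digits for the depth step; rounded: 30.9, 25.3).
Then from the N02 sphere: z² = 146.69² − (x + 99.4)² − (y − 0.1)² with x = 30.897, y = 25.298, so z ≈ 62.496 ≈ 62.5 km.
Check against N05 (with the unrounded solution): distance 80.97 ≈ 80.97 km. ✓

z ≈ 62.5 km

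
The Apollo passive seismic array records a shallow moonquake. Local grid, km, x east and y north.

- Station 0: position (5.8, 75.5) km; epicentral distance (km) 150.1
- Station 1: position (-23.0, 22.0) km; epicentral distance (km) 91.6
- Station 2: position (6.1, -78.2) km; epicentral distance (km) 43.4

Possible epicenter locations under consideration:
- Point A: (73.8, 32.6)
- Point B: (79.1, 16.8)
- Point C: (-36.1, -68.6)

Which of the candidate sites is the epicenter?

For each candidate, compare |candidate − station| to the reported distance:
Point A: residuals Station 0 69.7, Station 1 5.8, Station 2 86.4 → max 86.4 km
Point B: residuals Station 0 56.2, Station 1 10.6, Station 2 76.4 → max 76.4 km
Point C: residuals Station 0 0.0, Station 1 0.1, Station 2 0.1 → max 0.1 km
Only Point C has all residuals ≈ 0.

Point C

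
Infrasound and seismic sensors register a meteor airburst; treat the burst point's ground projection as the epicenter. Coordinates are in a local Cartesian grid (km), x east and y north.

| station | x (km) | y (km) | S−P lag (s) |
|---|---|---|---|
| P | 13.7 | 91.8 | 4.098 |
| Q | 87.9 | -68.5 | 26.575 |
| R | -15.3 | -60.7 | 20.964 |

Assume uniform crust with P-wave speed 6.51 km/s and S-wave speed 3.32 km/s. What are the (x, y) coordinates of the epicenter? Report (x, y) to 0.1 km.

Distance from S−P lag: d = Δt · v_P v_S / (v_P − v_S) = Δt · (6.51·3.32)/(6.51−3.32) ≈ 6.7753·Δt.
So d_P = 27.77, d_Q = 180.05, d_R = 142.04 km.
Circle about each station: (x − 13.7)² + (y − 91.8)² = 27.77²; (x − 87.9)² + (y + 68.5)² = 180.05²; (x + 15.3)² + (y + 60.7)² = 142.04².
Subtracting the P equation from the Q and R equations removes the quadratic terms:
148.4 x − 320.6 y = -27843.10
-58.0 x − 305.0 y = -24100.54
Solving the 2×2 system: x ≈ -12.0, y ≈ 81.3 km.

x ≈ -12.0 km, y ≈ 81.3 km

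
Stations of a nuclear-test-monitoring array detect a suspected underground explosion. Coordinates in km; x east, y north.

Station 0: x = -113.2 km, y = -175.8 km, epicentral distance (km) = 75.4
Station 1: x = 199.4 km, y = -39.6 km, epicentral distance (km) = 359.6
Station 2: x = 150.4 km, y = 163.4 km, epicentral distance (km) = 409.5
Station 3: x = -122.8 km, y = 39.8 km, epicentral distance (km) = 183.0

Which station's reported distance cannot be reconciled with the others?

Station 3

Solve using three stations at a time. Using Station 0, Station 1, Station 2 (subtract circle equations pairwise → linear system) gives (x, y) ≈ (-152.9, -111.7).
Distances from that point to each station vs reported:
  Station 0: calculated 75.3 vs reported 75.4 → residual 0.1 km
  Station 1: calculated 359.6 vs reported 359.6 → residual 0.0 km
  Station 2: calculated 409.5 vs reported 409.5 → residual 0.0 km
  Station 3: calculated 154.5 vs reported 183.0 → residual 28.5 km
Station 0, Station 1, Station 2 are mutually consistent (residuals ≈ 0); Station 3 is off by 28.5 km.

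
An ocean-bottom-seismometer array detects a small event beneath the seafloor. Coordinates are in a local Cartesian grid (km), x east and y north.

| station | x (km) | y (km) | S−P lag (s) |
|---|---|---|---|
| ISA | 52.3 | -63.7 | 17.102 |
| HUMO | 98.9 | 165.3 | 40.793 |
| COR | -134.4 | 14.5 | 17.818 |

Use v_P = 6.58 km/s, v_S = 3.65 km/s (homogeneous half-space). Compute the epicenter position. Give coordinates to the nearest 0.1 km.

Distance from S−P lag: d = Δt · v_P v_S / (v_P − v_S) = Δt · (6.58·3.65)/(6.58−3.65) ≈ 8.1969·Δt.
So d_ISA = 140.18, d_HUMO = 334.38, d_COR = 146.05 km.
Circle about each station: (x − 52.3)² + (y + 63.7)² = 140.18²; (x − 98.9)² + (y − 165.3)² = 334.38²; (x + 134.4)² + (y − 14.5)² = 146.05².
Subtracting the ISA equation from the HUMO and COR equations removes the quadratic terms:
93.2 x + 458.0 y = -61847.23
-373.4 x + 156.4 y = 9800.46
Solving the 2×2 system: x ≈ -76.3, y ≈ -119.5 km.

(-76.3, -119.5)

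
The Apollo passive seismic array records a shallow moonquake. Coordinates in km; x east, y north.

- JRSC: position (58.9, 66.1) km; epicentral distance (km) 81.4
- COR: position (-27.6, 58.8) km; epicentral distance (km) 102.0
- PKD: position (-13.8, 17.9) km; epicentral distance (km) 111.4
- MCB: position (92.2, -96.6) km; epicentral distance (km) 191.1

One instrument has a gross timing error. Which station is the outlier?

Solve using three stations at a time. Using COR, PKD, MCB (subtract circle equations pairwise → linear system) gives (x, y) ≈ (68.4, 92.9).
Distances from that point to each station vs reported:
  JRSC: calculated 28.4 vs reported 81.4 → residual 53.0 km
  COR: calculated 101.8 vs reported 102.0 → residual 0.2 km
  PKD: calculated 111.3 vs reported 111.4 → residual 0.1 km
  MCB: calculated 191.0 vs reported 191.1 → residual 0.1 km
COR, PKD, MCB are mutually consistent (residuals ≈ 0); JRSC is off by 53.0 km.

JRSC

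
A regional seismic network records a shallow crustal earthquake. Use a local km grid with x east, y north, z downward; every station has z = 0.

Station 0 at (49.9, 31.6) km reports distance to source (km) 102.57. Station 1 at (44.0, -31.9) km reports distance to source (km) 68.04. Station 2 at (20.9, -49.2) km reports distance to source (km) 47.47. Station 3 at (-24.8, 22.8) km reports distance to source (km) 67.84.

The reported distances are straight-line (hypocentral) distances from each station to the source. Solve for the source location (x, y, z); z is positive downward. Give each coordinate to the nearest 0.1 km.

Each station gives a sphere (x−x_i)² + (y−y_i)² + z² = d_i² (stations at z=0).
Subtracting the Station 0 sphere from Station 1 and Station 2: z² cancels, leaving linear equations in x and y:
-11.8 x − 127.0 y = 5356.20
-58.0 x − 161.6 y = 7636.08
Solving: x ≈ -19.091, y ≈ -40.401 km (keep extra digits for the depth step; rounded: -19.1, -40.4).
Then from the Station 0 sphere: z² = 102.57² − (x − 49.9)² − (y − 31.6)² with x = -19.091, y = -40.401, so z ≈ 24.015 ≈ 24.0 km.

x ≈ -19.1 km, y ≈ -40.4 km, depth ≈ 24.0 km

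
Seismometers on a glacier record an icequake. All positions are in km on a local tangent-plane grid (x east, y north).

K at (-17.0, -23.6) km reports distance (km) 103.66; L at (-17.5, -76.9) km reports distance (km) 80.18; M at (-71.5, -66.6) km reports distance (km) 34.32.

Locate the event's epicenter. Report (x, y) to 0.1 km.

Circle about each station: (x + 17.0)² + (y + 23.6)² = 103.66²; (x + 17.5)² + (y + 76.9)² = 80.18²; (x + 71.5)² + (y + 66.6)² = 34.32².
Subtracting pairs of circle equations eliminates x²+y² and gives linear equations (the radical axes):
-1.0 x − 106.6 y = 9690.46
-109.0 x − 86.0 y = 18269.38
Solving the 2×2 system: x ≈ -96.6, y ≈ -90.0 km.

x ≈ -96.6 km, y ≈ -90.0 km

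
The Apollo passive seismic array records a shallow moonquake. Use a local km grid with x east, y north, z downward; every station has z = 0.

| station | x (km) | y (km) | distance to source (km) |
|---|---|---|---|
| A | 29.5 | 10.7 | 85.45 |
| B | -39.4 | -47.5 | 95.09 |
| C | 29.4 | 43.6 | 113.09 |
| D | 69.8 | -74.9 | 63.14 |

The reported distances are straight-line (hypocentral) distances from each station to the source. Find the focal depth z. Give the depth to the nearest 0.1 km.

Each station gives a sphere (x−x_i)² + (y−y_i)² + z² = d_i² (stations at z=0).
Subtracting the A sphere from B and C: z² cancels, leaving linear equations in x and y:
-137.8 x − 116.4 y = 1083.46
-0.2 x + 65.8 y = -3707.07
Solving: x ≈ 39.625, y ≈ -56.218 km (keep extra digits for the depth step; rounded: 39.6, -56.2).
Then from the A sphere: z² = 85.45² − (x − 29.5)² − (y − 10.7)² with x = 39.625, y = -56.218, so z ≈ 52.165 ≈ 52.2 km.
Check against D (with the unrounded solution): distance 63.09 ≈ 63.14 km. ✓

52.2 km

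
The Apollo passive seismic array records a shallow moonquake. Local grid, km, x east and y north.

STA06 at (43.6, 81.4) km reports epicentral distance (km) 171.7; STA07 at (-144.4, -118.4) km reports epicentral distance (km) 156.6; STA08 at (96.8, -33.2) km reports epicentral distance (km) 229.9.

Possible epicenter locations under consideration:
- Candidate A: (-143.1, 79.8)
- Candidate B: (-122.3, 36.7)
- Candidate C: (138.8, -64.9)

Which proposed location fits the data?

Candidate B

For each candidate, compare |candidate − station| to the reported distance:
Candidate A: residuals STA06 15.0, STA07 41.6, STA08 35.3 → max 41.6 km
Candidate B: residuals STA06 0.1, STA07 0.1, STA08 0.1 → max 0.1 km
Candidate C: residuals STA06 2.8, STA07 131.6, STA08 177.3 → max 177.3 km
Only Candidate B has all residuals ≈ 0.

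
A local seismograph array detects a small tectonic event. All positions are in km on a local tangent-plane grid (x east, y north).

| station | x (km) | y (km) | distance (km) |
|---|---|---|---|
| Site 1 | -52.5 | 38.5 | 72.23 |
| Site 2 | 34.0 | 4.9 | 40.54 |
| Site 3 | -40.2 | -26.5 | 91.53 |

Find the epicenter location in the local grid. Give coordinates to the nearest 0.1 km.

Circle about each station: (x + 52.5)² + (y − 38.5)² = 72.23²; (x − 34.0)² + (y − 4.9)² = 40.54²; (x + 40.2)² + (y + 26.5)² = 91.53².
Subtracting the Site 1 equation from the Site 2 and Site 3 equations removes the quadratic terms:
173.0 x − 67.2 y = 515.19
24.6 x − 130.0 y = -5080.78
Solving the 2×2 system: x ≈ 19.6, y ≈ 42.8 km.
Check against Site 1 (with the unrounded x, y): √((x + 52.5)²+(y − 38.5)²) = 72.23 ≈ 72.23 km. ✓

(19.6, 42.8)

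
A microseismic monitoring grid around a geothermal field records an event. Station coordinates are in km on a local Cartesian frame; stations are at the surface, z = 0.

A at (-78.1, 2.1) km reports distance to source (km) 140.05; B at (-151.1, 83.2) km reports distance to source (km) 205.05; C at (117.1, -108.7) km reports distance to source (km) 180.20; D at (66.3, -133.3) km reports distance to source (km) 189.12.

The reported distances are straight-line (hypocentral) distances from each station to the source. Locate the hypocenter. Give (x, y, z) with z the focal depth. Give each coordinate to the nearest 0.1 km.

(43.1, 46.3, 54.5)

Each station gives a sphere (x−x_i)² + (y−y_i)² + z² = d_i² (stations at z=0).
Subtracting the A sphere from B and C: z² cancels, leaving linear equations in x and y:
-146.0 x + 162.2 y = 1217.93
390.4 x − 221.6 y = 6566.04
Solving: x ≈ 43.104, y ≈ 46.308 km (keep extra digits for the depth step; rounded: 43.1, 46.3).
Then from the A sphere: z² = 140.05² − (x + 78.1)² − (y − 2.1)² with x = 43.104, y = 46.308, so z ≈ 54.491 ≈ 54.5 km.
Check against D (with the unrounded solution): distance 189.12 ≈ 189.12 km. ✓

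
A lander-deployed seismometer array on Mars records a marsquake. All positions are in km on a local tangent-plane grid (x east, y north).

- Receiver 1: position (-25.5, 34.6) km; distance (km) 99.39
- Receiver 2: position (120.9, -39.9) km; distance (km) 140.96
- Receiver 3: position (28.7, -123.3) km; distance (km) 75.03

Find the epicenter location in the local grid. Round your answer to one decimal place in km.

x ≈ -17.9 km, y ≈ -64.5 km

Circle about each station: (x + 25.5)² + (y − 34.6)² = 99.39²; (x − 120.9)² + (y + 39.9)² = 140.96²; (x − 28.7)² + (y + 123.3)² = 75.03².
Subtracting pairs of circle equations eliminates x²+y² and gives linear equations (the radical axes):
292.8 x − 149.0 y = 4370.06
108.4 x − 315.8 y = 18428.04
Solving the 2×2 system: x ≈ -17.9, y ≈ -64.5 km.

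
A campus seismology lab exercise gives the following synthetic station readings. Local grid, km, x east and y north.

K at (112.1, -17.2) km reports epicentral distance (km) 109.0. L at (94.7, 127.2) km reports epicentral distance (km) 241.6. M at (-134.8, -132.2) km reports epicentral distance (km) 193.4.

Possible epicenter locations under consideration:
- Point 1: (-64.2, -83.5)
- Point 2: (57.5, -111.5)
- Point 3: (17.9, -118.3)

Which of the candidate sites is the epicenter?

For each candidate, compare |candidate − station| to the reported distance:
Point 1: residuals K 79.4, L 22.3, M 107.6 → max 107.6 km
Point 2: residuals K 0.0, L 0.0, M 0.0 → max 0.0 km
Point 3: residuals K 29.2, L 15.6, M 40.1 → max 40.1 km
Only Point 2 has all residuals ≈ 0.

Point 2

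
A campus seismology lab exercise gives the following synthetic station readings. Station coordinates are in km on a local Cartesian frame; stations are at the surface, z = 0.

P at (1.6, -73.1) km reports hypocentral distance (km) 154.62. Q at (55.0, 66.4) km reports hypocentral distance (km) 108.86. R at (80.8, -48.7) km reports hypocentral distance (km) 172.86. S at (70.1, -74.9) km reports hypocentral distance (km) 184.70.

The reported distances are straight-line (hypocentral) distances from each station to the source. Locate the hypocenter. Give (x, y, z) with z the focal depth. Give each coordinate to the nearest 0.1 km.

Each station gives a sphere (x−x_i)² + (y−y_i)² + z² = d_i² (stations at z=0).
Subtracting the P sphere from Q and R: z² cancels, leaving linear equations in x and y:
106.8 x + 279.0 y = 14144.63
158.4 x + 48.8 y = -2419.08
Solving: x ≈ -35.021, y ≈ 64.104 km (keep extra digits for the depth step; rounded: -35.0, 64.1).
Then from the P sphere: z² = 154.62² − (x − 1.6)² − (y + 73.1)² with x = -35.021, y = 64.104, so z ≈ 61.166 ≈ 61.2 km.
Check against S (with the unrounded solution): distance 184.70 ≈ 184.70 km. ✓

x ≈ -35.0 km, y ≈ 64.1 km, depth ≈ 61.2 km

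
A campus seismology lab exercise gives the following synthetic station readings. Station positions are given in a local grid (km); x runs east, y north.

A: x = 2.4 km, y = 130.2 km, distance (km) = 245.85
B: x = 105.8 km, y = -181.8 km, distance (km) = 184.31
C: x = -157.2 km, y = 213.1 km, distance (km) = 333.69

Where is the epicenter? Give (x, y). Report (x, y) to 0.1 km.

x ≈ -62.6 km, y ≈ -106.9 km

Circle about each station: (x − 2.4)² + (y − 130.2)² = 245.85²; (x − 105.8)² + (y + 181.8)² = 184.31²; (x + 157.2)² + (y − 213.1)² = 333.69².
Subtracting the A equation from the B and C equations removes the quadratic terms:
206.8 x − 624.0 y = 53759.13
-319.2 x + 165.8 y = 2258.86
Solving the 2×2 system: x ≈ -62.6, y ≈ -106.9 km.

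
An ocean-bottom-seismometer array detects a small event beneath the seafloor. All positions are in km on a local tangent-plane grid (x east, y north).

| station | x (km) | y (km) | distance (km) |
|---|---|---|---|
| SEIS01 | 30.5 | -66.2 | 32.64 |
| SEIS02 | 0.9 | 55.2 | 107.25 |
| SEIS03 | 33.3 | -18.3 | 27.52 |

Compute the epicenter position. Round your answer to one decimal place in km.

(50.1, -40.1)

Circle about each station: (x − 30.5)² + (y + 66.2)² = 32.64²; (x − 0.9)² + (y − 55.2)² = 107.25²; (x − 33.3)² + (y + 18.3)² = 27.52².
Subtracting the SEIS01 equation from the SEIS02 and SEIS03 equations removes the quadratic terms:
-59.2 x + 242.8 y = -12702.03
5.6 x + 95.8 y = -3560.89
Solving the 2×2 system: x ≈ 50.1, y ≈ -40.1 km.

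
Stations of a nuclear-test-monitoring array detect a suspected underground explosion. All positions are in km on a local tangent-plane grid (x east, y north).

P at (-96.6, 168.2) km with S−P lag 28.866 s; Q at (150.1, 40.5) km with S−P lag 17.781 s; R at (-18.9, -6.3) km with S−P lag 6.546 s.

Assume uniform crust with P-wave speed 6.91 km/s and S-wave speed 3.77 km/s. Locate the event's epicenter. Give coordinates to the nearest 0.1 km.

x ≈ 25.2 km, y ≈ -38.0 km

Distance from S−P lag: d = Δt · v_P v_S / (v_P − v_S) = Δt · (6.91·3.77)/(6.91−3.77) ≈ 8.2964·Δt.
So d_P = 239.48, d_Q = 147.52, d_R = 54.31 km.
Circle about each station: (x + 96.6)² + (y − 168.2)² = 239.48²; (x − 150.1)² + (y − 40.5)² = 147.52²; (x + 18.9)² + (y + 6.3)² = 54.31².
Subtracting pairs of circle equations eliminates x²+y² and gives linear equations (the radical axes):
493.4 x − 255.4 y = 22135.98
155.4 x − 349.0 y = 17175.19
Solving the 2×2 system: x ≈ 25.2, y ≈ -38.0 km.
Check against P (with the unrounded x, y): √((x + 96.6)²+(y − 168.2)²) = 239.48 ≈ 239.48 km. ✓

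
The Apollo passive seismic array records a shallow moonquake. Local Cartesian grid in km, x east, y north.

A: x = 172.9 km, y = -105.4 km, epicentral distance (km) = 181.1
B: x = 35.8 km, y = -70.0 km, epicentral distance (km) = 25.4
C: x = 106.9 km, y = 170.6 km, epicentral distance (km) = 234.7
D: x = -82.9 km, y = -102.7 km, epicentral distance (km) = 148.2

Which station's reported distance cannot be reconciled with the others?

A

Solve using three stations at a time. Using B, C, D (subtract circle equations pairwise → linear system) gives (x, y) ≈ (58.7, -59.1).
Distances from that point to each station vs reported:
  A: calculated 123.2 vs reported 181.1 → residual 57.9 km
  B: calculated 25.4 vs reported 25.4 → residual 0.0 km
  C: calculated 234.7 vs reported 234.7 → residual 0.0 km
  D: calculated 148.2 vs reported 148.2 → residual 0.0 km
B, C, D are mutually consistent (residuals ≈ 0); A is off by 57.9 km.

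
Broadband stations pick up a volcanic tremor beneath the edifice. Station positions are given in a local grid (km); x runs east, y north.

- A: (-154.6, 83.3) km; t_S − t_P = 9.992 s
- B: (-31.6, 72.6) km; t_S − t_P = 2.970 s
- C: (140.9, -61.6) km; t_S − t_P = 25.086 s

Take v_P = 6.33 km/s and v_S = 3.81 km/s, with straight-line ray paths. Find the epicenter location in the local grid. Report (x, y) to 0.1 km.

-59.9 km east, 70.0 km north

Distance from S−P lag: d = Δt · v_P v_S / (v_P − v_S) = Δt · (6.33·3.81)/(6.33−3.81) ≈ 9.5704·Δt.
So d_A = 95.63, d_B = 28.42, d_C = 240.08 km.
Circle about each station: (x + 154.6)² + (y − 83.3)² = 95.63²; (x + 31.6)² + (y − 72.6)² = 28.42²; (x − 140.9)² + (y + 61.6)² = 240.08².
Subtracting the A equation from the B and C equations removes the quadratic terms:
246.0 x − 21.4 y = -16233.33
591.0 x − 289.8 y = -55685.99
Solving the 2×2 system: x ≈ -59.9, y ≈ 70.0 km.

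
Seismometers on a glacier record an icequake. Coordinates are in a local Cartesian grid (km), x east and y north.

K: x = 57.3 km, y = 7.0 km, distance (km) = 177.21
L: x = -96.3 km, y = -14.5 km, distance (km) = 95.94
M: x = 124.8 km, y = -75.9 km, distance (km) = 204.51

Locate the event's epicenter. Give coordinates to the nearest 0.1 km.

-77.1 km east, -108.5 km north

Circle about each station: (x − 57.3)² + (y − 7.0)² = 177.21²; (x + 96.3)² + (y + 14.5)² = 95.94²; (x − 124.8)² + (y + 75.9)² = 204.51².
Subtracting the K equation from the L and M equations removes the quadratic terms:
-307.2 x − 43.0 y = 28350.55
135.0 x − 165.8 y = 7582.60
Solving the 2×2 system: x ≈ -77.1, y ≈ -108.5 km.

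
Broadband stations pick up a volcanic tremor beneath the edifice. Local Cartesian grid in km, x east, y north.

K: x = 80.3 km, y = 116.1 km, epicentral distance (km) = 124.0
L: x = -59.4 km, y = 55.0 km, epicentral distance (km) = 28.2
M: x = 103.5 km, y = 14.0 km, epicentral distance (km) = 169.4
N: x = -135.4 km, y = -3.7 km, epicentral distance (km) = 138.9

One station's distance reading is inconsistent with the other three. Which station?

Solve using three stations at a time. Using K, M, N (subtract circle equations pairwise → linear system) gives (x, y) ≈ (-42.6, 99.7).
Distances from that point to each station vs reported:
  K: calculated 124.0 vs reported 124.0 → residual 0.0 km
  L: calculated 47.8 vs reported 28.2 → residual 19.6 km
  M: calculated 169.4 vs reported 169.4 → residual 0.0 km
  N: calculated 138.9 vs reported 138.9 → residual 0.0 km
K, M, N are mutually consistent (residuals ≈ 0); L is off by 19.6 km.

L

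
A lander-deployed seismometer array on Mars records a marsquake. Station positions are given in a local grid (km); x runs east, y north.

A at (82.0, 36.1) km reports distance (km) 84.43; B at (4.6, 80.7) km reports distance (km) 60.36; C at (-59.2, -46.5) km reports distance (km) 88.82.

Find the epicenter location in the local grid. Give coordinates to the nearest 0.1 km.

(-1.0, 20.6)

Circle about each station: (x − 82.0)² + (y − 36.1)² = 84.43²; (x − 4.6)² + (y − 80.7)² = 60.36²; (x + 59.2)² + (y + 46.5)² = 88.82².
Subtracting the A equation from the B and C equations removes the quadratic terms:
-154.8 x + 89.2 y = 1991.54
-282.4 x − 165.2 y = -3120.89
Solving the 2×2 system: x ≈ -1.0, y ≈ 20.6 km.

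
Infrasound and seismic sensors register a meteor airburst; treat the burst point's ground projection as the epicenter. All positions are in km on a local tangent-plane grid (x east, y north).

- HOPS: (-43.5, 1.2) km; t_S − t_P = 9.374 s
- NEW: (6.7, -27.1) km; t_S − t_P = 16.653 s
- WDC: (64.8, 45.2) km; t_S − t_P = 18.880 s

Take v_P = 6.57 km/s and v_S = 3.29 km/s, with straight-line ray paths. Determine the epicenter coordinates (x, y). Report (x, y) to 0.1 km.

(-58.6, 61.1)

Distance from S−P lag: d = Δt · v_P v_S / (v_P − v_S) = Δt · (6.57·3.29)/(6.57−3.29) ≈ 6.5900·Δt.
So d_HOPS = 61.77, d_NEW = 109.74, d_WDC = 124.42 km.
Circle about each station: (x + 43.5)² + (y − 1.2)² = 61.77²; (x − 6.7)² + (y + 27.1)² = 109.74²; (x − 64.8)² + (y − 45.2)² = 124.42².
Subtracting the HOPS equation from the NEW and WDC equations removes the quadratic terms:
100.4 x − 56.6 y = -9341.72
216.6 x + 88.0 y = -7316.41
Solving the 2×2 system: x ≈ -58.6, y ≈ 61.1 km.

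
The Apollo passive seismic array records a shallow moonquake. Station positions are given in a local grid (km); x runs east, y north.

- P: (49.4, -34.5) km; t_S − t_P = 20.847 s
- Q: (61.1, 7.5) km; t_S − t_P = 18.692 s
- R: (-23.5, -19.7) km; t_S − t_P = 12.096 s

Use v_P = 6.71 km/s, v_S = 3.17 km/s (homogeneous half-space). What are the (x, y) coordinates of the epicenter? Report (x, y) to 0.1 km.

x ≈ -42.7 km, y ≈ 50.4 km

Distance from S−P lag: d = Δt · v_P v_S / (v_P − v_S) = Δt · (6.71·3.17)/(6.71−3.17) ≈ 6.0087·Δt.
So d_P = 125.26, d_Q = 112.31, d_R = 72.68 km.
Circle about each station: (x − 49.4)² + (y + 34.5)² = 125.26²; (x − 61.1)² + (y − 7.5)² = 112.31²; (x + 23.5)² + (y + 19.7)² = 72.68².
Subtracting the P equation from the Q and R equations removes the quadratic terms:
23.4 x + 84.0 y = 3235.38
-145.8 x + 29.6 y = 7717.42
Solving the 2×2 system: x ≈ -42.7, y ≈ 50.4 km.
Check against P (with the unrounded x, y): √((x − 49.4)²+(y + 34.5)²) = 125.27 ≈ 125.26 km. ✓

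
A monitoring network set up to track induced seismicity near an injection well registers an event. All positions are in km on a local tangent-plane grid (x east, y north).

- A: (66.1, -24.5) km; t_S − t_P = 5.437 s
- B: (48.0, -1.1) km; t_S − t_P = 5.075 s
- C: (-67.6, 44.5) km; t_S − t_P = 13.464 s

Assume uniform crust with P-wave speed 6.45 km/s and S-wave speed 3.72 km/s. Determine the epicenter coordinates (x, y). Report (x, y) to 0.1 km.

Distance from S−P lag: d = Δt · v_P v_S / (v_P − v_S) = Δt · (6.45·3.72)/(6.45−3.72) ≈ 8.7890·Δt.
So d_A = 47.79, d_B = 44.60, d_C = 118.34 km.
Circle about each station: (x − 66.1)² + (y + 24.5)² = 47.79²; (x − 48.0)² + (y + 1.1)² = 44.60²; (x + 67.6)² + (y − 44.5)² = 118.34².
Subtracting the A equation from the B and C equations removes the quadratic terms:
-36.2 x + 46.8 y = -2369.53
-267.4 x + 138.0 y = -10139.92
Solving the 2×2 system: x ≈ 19.6, y ≈ -35.5 km.
Check against A (with the unrounded x, y): √((x − 66.1)²+(y + 24.5)²) = 47.75 ≈ 47.79 km. ✓

(19.6, -35.5)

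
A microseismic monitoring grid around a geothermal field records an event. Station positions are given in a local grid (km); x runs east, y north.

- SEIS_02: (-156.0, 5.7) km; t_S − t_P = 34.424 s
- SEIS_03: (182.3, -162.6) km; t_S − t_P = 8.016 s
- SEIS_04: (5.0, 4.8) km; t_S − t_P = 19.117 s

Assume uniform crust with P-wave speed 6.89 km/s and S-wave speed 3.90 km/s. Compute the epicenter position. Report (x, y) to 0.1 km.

129.4 km east, -113.7 km north

Distance from S−P lag: d = Δt · v_P v_S / (v_P − v_S) = Δt · (6.89·3.90)/(6.89−3.90) ≈ 8.9870·Δt.
So d_SEIS_02 = 309.37, d_SEIS_03 = 72.04, d_SEIS_04 = 171.80 km.
Circle about each station: (x + 156.0)² + (y − 5.7)² = 309.37²; (x − 182.3)² + (y + 162.6)² = 72.04²; (x − 5.0)² + (y − 4.8)² = 171.80².
Subtracting the SEIS_02 equation from the SEIS_03 and SEIS_04 equations removes the quadratic terms:
676.6 x − 336.6 y = 125823.60
322.0 x − 1.8 y = 41874.11
Solving the 2×2 system: x ≈ 129.4, y ≈ -113.7 km.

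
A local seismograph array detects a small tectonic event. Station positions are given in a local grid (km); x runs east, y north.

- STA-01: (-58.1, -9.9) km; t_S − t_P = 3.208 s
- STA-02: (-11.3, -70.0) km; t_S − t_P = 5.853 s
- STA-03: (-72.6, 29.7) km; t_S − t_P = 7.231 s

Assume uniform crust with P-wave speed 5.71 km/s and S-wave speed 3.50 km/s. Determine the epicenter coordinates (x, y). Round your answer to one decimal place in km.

Distance from S−P lag: d = Δt · v_P v_S / (v_P − v_S) = Δt · (5.71·3.50)/(5.71−3.50) ≈ 9.0430·Δt.
So d_STA-01 = 29.01, d_STA-02 = 52.93, d_STA-03 = 65.39 km.
Circle about each station: (x + 58.1)² + (y + 9.9)² = 29.01²; (x + 11.3)² + (y + 70.0)² = 52.93²; (x + 72.6)² + (y − 29.7)² = 65.39².
Subtracting pairs of circle equations eliminates x²+y² and gives linear equations (the radical axes):
93.6 x − 120.2 y = -405.93
-29.0 x + 79.2 y = -755.04
Solving the 2×2 system: x ≈ -31.3, y ≈ -21.0 km.
Check against STA-01 (with the unrounded x, y): √((x + 58.1)²+(y + 9.9)²) = 29.01 ≈ 29.01 km. ✓

(-31.3, -21.0)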